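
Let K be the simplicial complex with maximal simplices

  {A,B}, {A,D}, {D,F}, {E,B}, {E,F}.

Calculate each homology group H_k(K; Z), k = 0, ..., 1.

H_0 ≅ Z,  H_1 ≅ Z.

K has 5 vertices, 5 edges.
rank ∂_0 = 0, rank ∂_1 = 4 ⇒ b_0 = 5 − 0 − 4 = 1; all invariant factors of ∂_1 are 1 so no torsion. So H_0 ≅ Z.
rank ∂_1 = 4, rank ∂_2 = 0 ⇒ b_1 = 5 − 4 − 0 = 1. So H_1 ≅ Z.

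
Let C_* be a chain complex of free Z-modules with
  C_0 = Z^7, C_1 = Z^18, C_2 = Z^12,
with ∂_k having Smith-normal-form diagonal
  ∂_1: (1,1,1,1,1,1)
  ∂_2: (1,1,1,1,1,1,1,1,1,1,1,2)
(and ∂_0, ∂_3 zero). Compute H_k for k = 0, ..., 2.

H_0: b_0 = 7 − 0 − 6 = 1; torsion from ∂_1 factors > 1: none. So H_0 ≅ Z.
H_1: b_1 = 18 − 6 − 12 = 0; torsion from ∂_2 factors > 1: [2]. So H_1 ≅ Z/2Z.
H_2: b_2 = 12 − 12 − 0 = 0; torsion from ∂_3 factors > 1: none. So H_2 ≅ 0.

H_0 ≅ Z,  H_1 ≅ Z/2Z,  H_2 = 0.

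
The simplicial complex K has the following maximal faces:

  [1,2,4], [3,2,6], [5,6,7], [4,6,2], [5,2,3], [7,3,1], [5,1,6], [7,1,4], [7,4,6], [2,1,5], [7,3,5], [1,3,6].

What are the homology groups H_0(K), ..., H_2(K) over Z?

Order the vertices as 1 < 2 < 3 < 4 < 5 < 6 < 7. Listing each simplex with vertices in this order, K has dimension 2 with simplices:

  0-simplices (7): [1], [2], [3], [4], [5], [6], [7]
  1-simplices (18): [1,2], [1,3], [1,4], [1,5], [1,6], [1,7], [2,3], [2,4], [2,5], [2,6], [3,5], [3,6], [3,7], [4,6], [4,7], [5,6], [5,7], [6,7]
  2-simplices (12): [1,2,4], [1,2,5], [1,3,6], [1,3,7], [1,4,7], [1,5,6], [2,3,5], [2,3,6], [2,4,6], [3,5,7], [4,6,7], [5,6,7]

giving chain groups C_0 ≅ Z^7, C_1 ≅ Z^18, C_2 ≅ Z^12.

The boundary map ∂_1: C_1 → C_0 is given by ∂[p,q] = [q] − [p]. For instance
  ∂[1,7] = [7] − [1].
The 7×18 boundary matrix has rank 6 and Smith normal form diag(1,1,1,1,1,1).

The boundary map ∂_2: C_2 → C_1 maps a triangle to the signed sum of its edges. For instance
  ∂[1,3,6] = [3,6] − [1,6] + [1,3],
  ∂[1,3,7] = [3,7] − [1,7] + [1,3].
This gives a 18×12 integer matrix of rank 12; reducing to Smith normal form yields diagonal entries (1,1,1,1,1,1,1,1,1,1,1,2).

Reading off H_k = ker ∂_k / im ∂_{k+1}:

  H_0: rank C_0 − rank ∂_1 = 7 − 6 = 1, and the invariant factors of ∂_1 are all 1, so H_0 ≅ Z.
  H_1: rank ker ∂_1 − rank ∂_2 = (18 − 6) − 12 = 0, and ∂_2 has invariant factor 2 > 1, so H_1 ≅ Z/2Z.
  H_2: rank ker ∂_2 − rank ∂_3 = (12 − 12) − 0 = 0, and there is no ∂_3, so H_2 ≅ 0.

As a check, the Euler characteristic is 7 − 18 + 12 = 1, which agrees with 1 − 0 + 0 = 1.

H_0 ≅ Z,  H_1 ≅ Z/2Z,  H_2 = 0.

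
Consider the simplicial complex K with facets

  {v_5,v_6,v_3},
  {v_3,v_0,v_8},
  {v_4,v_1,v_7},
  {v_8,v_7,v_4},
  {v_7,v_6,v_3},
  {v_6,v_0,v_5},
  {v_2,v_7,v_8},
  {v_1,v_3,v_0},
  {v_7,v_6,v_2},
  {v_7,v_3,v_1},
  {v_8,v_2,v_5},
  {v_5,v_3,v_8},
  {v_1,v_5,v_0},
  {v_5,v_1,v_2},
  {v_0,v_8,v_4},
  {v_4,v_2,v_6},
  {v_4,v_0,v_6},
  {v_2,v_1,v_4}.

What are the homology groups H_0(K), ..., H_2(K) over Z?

K has 9 vertices, 27 edges, 18 triangles.
rank ∂_0 = 0, rank ∂_1 = 8 ⇒ b_0 = 9 − 0 − 8 = 1; all invariant factors of ∂_1 are 1 so no torsion. So H_0 = Z.
rank ∂_1 = 8, rank ∂_2 = 18 ⇒ b_1 = 27 − 8 − 18 = 1; ∂_2 has invariant factor(s) [2] giving torsion. So H_1 = Z × Z/2.
rank ∂_2 = 18, rank ∂_3 = 0 ⇒ b_2 = 18 − 18 − 0 = 0. So H_2 = 0.

H_0 ≅ Z,  H_1 ≅ Z × Z/2,  H_2 = 0.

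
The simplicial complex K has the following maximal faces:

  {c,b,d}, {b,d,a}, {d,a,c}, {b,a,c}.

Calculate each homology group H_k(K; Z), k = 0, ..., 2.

H_0 ≅ Z,  H_1 = 0,  H_2 ≅ Z.

Order the vertices as a < b < c < d. Listing each simplex with vertices in this order, K has dimension 2 with simplices:

  0-simplices (4): a, b, c, d
  1-simplices (6): ab, ac, ad, bc, bd, cd
  2-simplices (4): abc, abd, acd, bcd

so the chain groups are C_0 ≅ Z^4, C_1 ≅ Z^6, C_2 ≅ Z^4.

The boundary map ∂_1: C_1 → C_0 maps an edge to its endpoints' difference, ∂[p,q] = q − p.
As a 4×6 matrix over Z this has rank 3, with invariant factors (1,1,1).

The boundary map ∂_2: C_2 → C_1 sends each 2-simplex [p,q,r] to [q,r] − [p,r] + [p,q]. For instance
  ∂abc = bc − ac + ab,
  ∂bcd = cd − bd + bc.
As a 6×4 matrix over Z this has rank 3, with invariant factors (1,1,1).

Computing H_k = (kernel of ∂_k) / (image of ∂_{k+1}):

  H_0: rank C_0 − rank ∂_1 = 4 − 3 = 1, and the invariant factors of ∂_1 are all 1, so H_0 ≅ Z.
  H_1: rank ker ∂_1 − rank ∂_2 = (6 − 3) − 3 = 0, and the invariant factors of ∂_2 are all 1, so H_1 ≅ 0.
  H_2: rank ker ∂_2 − rank ∂_3 = (4 − 3) − 0 = 1, and there is no ∂_3, so H_2 ≅ Z.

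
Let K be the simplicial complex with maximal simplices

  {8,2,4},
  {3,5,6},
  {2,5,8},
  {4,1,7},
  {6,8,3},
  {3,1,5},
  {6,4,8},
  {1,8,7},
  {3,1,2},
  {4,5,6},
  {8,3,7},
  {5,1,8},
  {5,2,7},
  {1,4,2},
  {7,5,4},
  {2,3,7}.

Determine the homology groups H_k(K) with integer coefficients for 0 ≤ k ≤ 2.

H_0 = Z,  H_1 = Z^2,  H_2 = Z.

Take the total order 1 < 2 < 3 < 4 < 5 < 6 < 7 < 8 on the vertex set. Then K (dimension 2) consists of the simplices:

  0-simplices (8): [1], [2], [3], [4], [5], [6], [7], [8]
  1-simplices (24): (24 of them)
  2-simplices (16): [1,2,3], [1,2,4], [1,3,5], [1,4,7], [1,5,8], [1,7,8], [2,3,7], [2,4,8], [2,5,7], [2,5,8], [3,5,6], [3,6,8], [3,7,8], [4,5,6], [4,5,7], [4,6,8]

Hence C_0 ≅ Z^8, C_1 ≅ Z^24, C_2 ≅ Z^16.

Boundary ∂_1: C_1 → C_0 maps an edge to its endpoints' difference, ∂[p,q] = q − p. For instance
  ∂[1,3] = [3] − [1].
The resulting 8×24 matrix has rank 7, and its Smith normal form has invariant factors (1,1,1,1,1,1,1).

The boundary map ∂_2: C_2 → C_1 sends each 2-simplex [p,q,r] to [q,r] − [p,r] + [p,q]. For instance
  ∂[1,2,3] = [2,3] − [1,3] + [1,2],
  ∂[4,5,7] = [5,7] − [4,7] + [4,5].
This gives a 24×16 integer matrix of rank 15; reducing to Smith normal form yields diagonal entries (1,1,1,1,1,1,1,1,1,1,1,1,1,1,1).

From H_k ≅ ker(∂_k) / im(∂_{k+1}) we obtain:

  H_0: rank C_0 − rank ∂_1 = 8 − 7 = 1, and the invariant factors of ∂_1 are all 1, so H_0 = Z.
  H_1: rank ker ∂_1 − rank ∂_2 = (24 − 7) − 15 = 2, and the invariant factors of ∂_2 are all 1, so H_1 = Z^2.
  H_2: rank ker ∂_2 − rank ∂_3 = (16 − 15) − 0 = 1, and there is no ∂_3, so H_2 = Z.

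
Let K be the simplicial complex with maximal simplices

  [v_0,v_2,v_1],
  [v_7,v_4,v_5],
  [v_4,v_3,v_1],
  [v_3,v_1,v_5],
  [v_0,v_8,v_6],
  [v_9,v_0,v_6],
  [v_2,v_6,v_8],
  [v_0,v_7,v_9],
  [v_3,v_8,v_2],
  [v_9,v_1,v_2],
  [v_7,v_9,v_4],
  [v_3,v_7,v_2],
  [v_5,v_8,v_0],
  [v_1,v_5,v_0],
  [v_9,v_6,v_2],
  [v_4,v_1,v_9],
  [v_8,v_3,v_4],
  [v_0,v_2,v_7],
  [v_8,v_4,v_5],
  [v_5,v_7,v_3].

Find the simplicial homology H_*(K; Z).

Take the total order v_0 < v_1 < v_2 < v_3 < v_4 < v_5 < v_6 < v_7 < v_8 < v_9 on the vertex set. Then K (dimension 2) consists of the simplices:

  0-simplices (10): [v_0], [v_1], [v_2], [v_3], [v_4], [v_5], [v_6], [v_7], [v_8], [v_9]
  1-simplices (30): (30 of them)
  2-simplices (20): (20 of them)

so the chain groups are C_0 ≅ Z^10, C_1 ≅ Z^30, C_2 ≅ Z^20.

∂_1: C_1 → C_0 sends each edge [p,q] (with p < q) to q − p. For instance
  ∂[v_1,v_9] = [v_9] − [v_1].
The resulting 10×30 matrix has rank 9, and its Smith normal form has invariant factors (1,1,1,1,1,1,1,1,1).

∂_2: C_2 → C_1 maps a triangle to the signed sum of its edges. For instance
  ∂[v_3,v_5,v_7] = [v_5,v_7] − [v_3,v_7] + [v_3,v_5],
  ∂[v_0,v_2,v_7] = [v_2,v_7] − [v_0,v_7] + [v_0,v_2].
The resulting 30×20 matrix has rank 20, and its Smith normal form has invariant factors (1,1,1,1,1,1,1,1,1,1,1,1,1,1,1,1,1,1,1,2).

From H_k ≅ ker(∂_k) / im(∂_{k+1}) we obtain:

  H_0: rank C_0 − rank ∂_1 = 10 − 9 = 1, and the invariant factors of ∂_1 are all 1, so H_0 ≅ Z.
  H_1: rank ker ∂_1 − rank ∂_2 = (30 − 9) − 20 = 1, and ∂_2 has invariant factor 2 > 1, so H_1 ≅ Z ⊕ Z/2Z.
  H_2: rank ker ∂_2 − rank ∂_3 = (20 − 20) − 0 = 0, and there is no ∂_3, so H_2 ≅ 0.

H_0 = Z,  H_1 = Z ⊕ Z/2Z,  H_2 = 0.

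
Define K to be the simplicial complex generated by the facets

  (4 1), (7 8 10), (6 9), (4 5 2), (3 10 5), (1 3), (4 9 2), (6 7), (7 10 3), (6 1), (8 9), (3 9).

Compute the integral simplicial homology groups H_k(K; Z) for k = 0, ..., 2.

H_0 ≅ Z,  H_1 ≅ Z^5,  H_2 = 0.

Take the total order 1 < 2 < 3 < 4 < 5 < 6 < 7 < 8 < 9 < 10 on the vertex set. Then K (dimension 2) consists of the simplices:

  0-simplices (10): [1], [2], [3], [4], [5], [6], [7], [8], [9], [10]
  1-simplices (19): [1,3], [1,4], [1,6], [2,4], [2,5], [2,9], [3,5], [3,7], [3,9], [3,10], [4,5], [4,9], [5,10], [6,7], [6,9], [7,8], [7,10], [8,9], [8,10]
  2-simplices (5): [2,4,5], [2,4,9], [3,5,10], [3,7,10], [7,8,10]

Hence C_0 ≅ Z^10, C_1 ≅ Z^19, C_2 ≅ Z^5.

∂_1: C_1 → C_0 sends each edge [p,q] (with p < q) to q − p.
The 10×19 boundary matrix has rank 9 and Smith normal form diag(1,1,1,1,1,1,1,1,1).

∂_2: C_2 → C_1 acts by ∂[p,q,r] = [q,r] − [p,r] + [p,q]. For instance
  ∂[3,7,10] = [7,10] − [3,10] + [3,7],
  ∂[2,4,5] = [4,5] − [2,5] + [2,4].
The resulting 19×5 matrix has rank 5, and its Smith normal form has invariant factors (1,1,1,1,1).

Now H_k = ker ∂_k / im ∂_{k+1}, so:

  H_0: rank C_0 − rank ∂_1 = 10 − 9 = 1, and the invariant factors of ∂_1 are all 1, so H_0 = Z.
  H_1: rank ker ∂_1 − rank ∂_2 = (19 − 9) − 5 = 5, and the invariant factors of ∂_2 are all 1, so H_1 = Z^5.
  H_2: rank ker ∂_2 − rank ∂_3 = (5 − 5) − 0 = 0, and there is no ∂_3, so H_2 = 0.

As a check, the Euler characteristic is 10 − 19 + 5 = -4, which agrees with 1 − 5 + 0 = -4.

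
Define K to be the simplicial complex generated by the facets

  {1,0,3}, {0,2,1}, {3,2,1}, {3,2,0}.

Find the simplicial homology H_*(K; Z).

Fix the vertex order 0 < 1 < 2 < 3 and write every simplex with vertices in increasing order. Then dim K = 2 and the simplices of K are:

  0-simplices (4): [0], [1], [2], [3]
  1-simplices (6): [0,1], [0,2], [0,3], [1,2], [1,3], [2,3]
  2-simplices (4): [0,1,2], [0,1,3], [0,2,3], [1,2,3]

giving chain groups C_0 ≅ Z^4, C_1 ≅ Z^6, C_2 ≅ Z^4.

Boundary ∂_1: C_1 → C_0 is given by ∂[p,q] = [q] − [p].
The resulting 4×6 matrix has rank 3, and its Smith normal form has invariant factors (1,1,1).

∂_2: C_2 → C_1 sends each 2-simplex [p,q,r] to [q,r] − [p,r] + [p,q]. For instance
  ∂[0,1,2] = [1,2] − [0,2] + [0,1],
  ∂[0,2,3] = [2,3] − [0,3] + [0,2].
The 6×4 boundary matrix has rank 3 and Smith normal form diag(1,1,1).

Reading off H_k = ker ∂_k / im ∂_{k+1}:

  H_0: rank C_0 − rank ∂_1 = 4 − 3 = 1, and the invariant factors of ∂_1 are all 1, so H_0 ≅ Z.
  H_1: rank ker ∂_1 − rank ∂_2 = (6 − 3) − 3 = 0, and the invariant factors of ∂_2 are all 1, so H_1 ≅ 0.
  H_2: rank ker ∂_2 − rank ∂_3 = (4 − 3) − 0 = 1, and there is no ∂_3, so H_2 ≅ Z.

As a check, the Euler characteristic is 4 − 6 + 4 = 2, which agrees with 1 − 0 + 1 = 2.

H_0 ≅ Z,  H_1 = 0,  H_2 ≅ Z.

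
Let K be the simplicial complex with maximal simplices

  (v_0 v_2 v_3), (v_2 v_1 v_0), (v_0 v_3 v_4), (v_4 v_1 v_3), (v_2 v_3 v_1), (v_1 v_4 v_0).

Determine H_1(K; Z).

H_1 ≅ 0.

We work with the vertex ordering v_0 < v_1 < v_2 < v_3 < v_4. The simplices of K, each written with vertices in increasing order, are:

  0-simplices (5): [v_0], [v_1], [v_2], [v_3], [v_4]
  1-simplices (9): [v_0,v_1], [v_0,v_2], [v_0,v_3], [v_0,v_4], [v_1,v_2], [v_1,v_3], [v_1,v_4], [v_2,v_3], [v_3,v_4]
  2-simplices (6): [v_0,v_1,v_2], [v_0,v_1,v_4], [v_0,v_2,v_3], [v_0,v_3,v_4], [v_1,v_2,v_3], [v_1,v_3,v_4]

giving chain groups C_0 ≅ Z^5, C_1 ≅ Z^9, C_2 ≅ Z^6.

Boundary ∂_1: C_1 → C_0 is given by ∂[p,q] = [q] − [p]. For instance
  ∂[v_0,v_3] = [v_3] − [v_0].
This gives a 5×9 integer matrix of rank 4; reducing to Smith normal form yields diagonal entries (1,1,1,1).

The boundary map ∂_2: C_2 → C_1 maps a triangle to the signed sum of its edges. For instance
  ∂[v_1,v_3,v_4] = [v_3,v_4] − [v_1,v_4] + [v_1,v_3],
  ∂[v_0,v_1,v_2] = [v_1,v_2] − [v_0,v_2] + [v_0,v_1].
This gives a 9×6 integer matrix of rank 5; reducing to Smith normal form yields diagonal entries (1,1,1,1,1).

Computing H_k = (kernel of ∂_k) / (image of ∂_{k+1}):

  H_1: rank ker ∂_1 − rank ∂_2 = (9 − 4) − 5 = 0, and the invariant factors of ∂_2 are all 1, so H_1 ≅ 0.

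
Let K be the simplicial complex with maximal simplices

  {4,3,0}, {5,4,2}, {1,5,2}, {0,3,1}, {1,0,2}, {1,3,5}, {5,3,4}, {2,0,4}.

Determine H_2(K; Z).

H_2 ≅ Z.

Take the total order 0 < 1 < 2 < 3 < 4 < 5 on the vertex set. Then K (dimension 2) consists of the simplices:

  0-simplices (6): [0], [1], [2], [3], [4], [5]
  1-simplices (12): [0,1], [0,2], [0,3], [0,4], [1,2], [1,3], [1,5], [2,4], [2,5], [3,4], [3,5], [4,5]
  2-simplices (8): [0,1,2], [0,1,3], [0,2,4], [0,3,4], [1,2,5], [1,3,5], [2,4,5], [3,4,5]

giving chain groups C_0 ≅ Z^6, C_1 ≅ Z^12, C_2 ≅ Z^8.

The boundary map ∂_1: C_1 → C_0 is given by ∂[p,q] = [q] − [p]. For instance
  ∂[3,5] = [5] − [3].
The resulting 6×12 matrix has rank 5, and its Smith normal form has invariant factors (1,1,1,1,1).

∂_2: C_2 → C_1 maps a triangle to the signed sum of its edges. For instance
  ∂[0,1,2] = [1,2] − [0,2] + [0,1],
  ∂[1,2,5] = [2,5] − [1,5] + [1,2].
The resulting 12×8 matrix has rank 7, and its Smith normal form has invariant factors (1,1,1,1,1,1,1).

From H_k ≅ ker(∂_k) / im(∂_{k+1}) we obtain:

  H_2: rank ker ∂_2 − rank ∂_3 = (8 − 7) − 0 = 1, and there is no ∂_3, so H_2 = Z.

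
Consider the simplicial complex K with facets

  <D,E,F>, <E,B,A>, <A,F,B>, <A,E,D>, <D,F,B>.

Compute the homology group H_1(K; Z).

K has 5 vertices, 10 edges, 5 triangles.
rank ∂_1 = 4, rank ∂_2 = 5 ⇒ b_1 = 10 − 4 − 5 = 1; all invariant factors of ∂_2 are 1 so no torsion. So H_1 ≅ Z.

H_1 ≅ Z.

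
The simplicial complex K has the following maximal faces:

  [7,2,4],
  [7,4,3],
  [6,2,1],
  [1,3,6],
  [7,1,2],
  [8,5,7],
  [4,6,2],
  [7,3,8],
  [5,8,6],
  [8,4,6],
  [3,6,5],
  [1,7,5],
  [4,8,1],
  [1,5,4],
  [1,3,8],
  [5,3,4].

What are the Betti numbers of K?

Fix the vertex order 1 < 2 < 3 < 4 < 5 < 6 < 7 < 8 and write every simplex with vertices in increasing order. Then dim K = 2 and the simplices of K are:

  0-simplices (8): [1], [2], [3], [4], [5], [6], [7], [8]
  1-simplices (24): (24 of them)
  2-simplices (16): [1,2,6], [1,2,7], [1,3,6], [1,3,8], [1,4,5], [1,4,8], [1,5,7], [2,4,6], [2,4,7], [3,4,5], [3,4,7], [3,5,6], [3,7,8], [4,6,8], [5,6,8], [5,7,8]

so the chain groups are C_0 ≅ Z^8, C_1 ≅ Z^24, C_2 ≅ Z^16.

∂_1: C_1 → C_0 sends each edge [p,q] (with p < q) to q − p. For instance
  ∂[2,6] = [6] − [2].
The resulting 8×24 matrix has rank 7, and its Smith normal form has invariant factors (1,1,1,1,1,1,1).

The boundary map ∂_2: C_2 → C_1 maps a triangle to the signed sum of its edges. For instance
  ∂[4,6,8] = [6,8] − [4,8] + [4,6],
  ∂[3,4,5] = [4,5] − [3,5] + [3,4].
The resulting 24×16 matrix has rank 15, and its Smith normal form has invariant factors (1,1,1,1,1,1,1,1,1,1,1,1,1,1,1).

Now H_k = ker ∂_k / im ∂_{k+1}, so:

  H_0: rank C_0 − rank ∂_1 = 8 − 7 = 1, and the invariant factors of ∂_1 are all 1, so H_0 ≅ Z.
  H_1: rank ker ∂_1 − rank ∂_2 = (24 − 7) − 15 = 2, and the invariant factors of ∂_2 are all 1, so H_1 ≅ Z^2.
  H_2: rank ker ∂_2 − rank ∂_3 = (16 − 15) − 0 = 1, and there is no ∂_3, so H_2 ≅ Z.

As a check, the Euler characteristic is 8 − 24 + 16 = 0, which agrees with 1 − 2 + 1 = 0.
(K is a triangulation of the torus T^2.)

Hence the Betti numbers are b_0 = 1, b_1 = 2, b_2 = 1.

b_0 = 1, b_1 = 2, b_2 = 1.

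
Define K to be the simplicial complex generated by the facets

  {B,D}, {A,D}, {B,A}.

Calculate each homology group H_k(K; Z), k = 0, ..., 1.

H_0 ≅ Z,  H_1 ≅ Z.

K has 3 vertices, 3 edges.
rank ∂_0 = 0, rank ∂_1 = 2 ⇒ b_0 = 3 − 0 − 2 = 1; all invariant factors of ∂_1 are 1 so no torsion. So H_0 ≅ Z.
rank ∂_1 = 2, rank ∂_2 = 0 ⇒ b_1 = 3 − 2 − 0 = 1. So H_1 ≅ Z.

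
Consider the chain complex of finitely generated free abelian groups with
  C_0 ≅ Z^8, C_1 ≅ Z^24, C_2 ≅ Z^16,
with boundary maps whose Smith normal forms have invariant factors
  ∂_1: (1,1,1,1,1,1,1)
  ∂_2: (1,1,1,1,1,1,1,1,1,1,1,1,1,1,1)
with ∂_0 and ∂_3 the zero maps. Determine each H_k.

H_0 ≅ Z,  H_1 ≅ Z^2,  H_2 ≅ Z.

H_0: b_0 = 8 − 0 − 7 = 1; torsion from ∂_1 factors > 1: none. So H_0 ≅ Z.
H_1: b_1 = 24 − 7 − 15 = 2; torsion from ∂_2 factors > 1: none. So H_1 ≅ Z^2.
H_2: b_2 = 16 − 15 − 0 = 1; torsion from ∂_3 factors > 1: none. So H_2 ≅ Z.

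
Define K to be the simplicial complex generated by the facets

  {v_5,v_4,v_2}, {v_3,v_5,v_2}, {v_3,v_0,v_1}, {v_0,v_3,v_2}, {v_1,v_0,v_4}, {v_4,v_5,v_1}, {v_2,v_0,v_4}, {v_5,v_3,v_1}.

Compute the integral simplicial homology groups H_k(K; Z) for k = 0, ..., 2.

H_0 ≅ Z,  H_1 = 0,  H_2 ≅ Z.

We work with the vertex ordering v_0 < v_1 < v_2 < v_3 < v_4 < v_5. The simplices of K, each written with vertices in increasing order, are:

  0-simplices (6): [v_0], [v_1], [v_2], [v_3], [v_4], [v_5]
  1-simplices (12): [v_0,v_1], [v_0,v_2], [v_0,v_3], [v_0,v_4], [v_1,v_3], [v_1,v_4], [v_1,v_5], [v_2,v_3], [v_2,v_4], [v_2,v_5], [v_3,v_5], [v_4,v_5]
  2-simplices (8): [v_0,v_1,v_3], [v_0,v_1,v_4], [v_0,v_2,v_3], [v_0,v_2,v_4], [v_1,v_3,v_5], [v_1,v_4,v_5], [v_2,v_3,v_5], [v_2,v_4,v_5]

Hence C_0 ≅ Z^6, C_1 ≅ Z^12, C_2 ≅ Z^8.

Boundary ∂_1: C_1 → C_0 maps an edge to its endpoints' difference, ∂[p,q] = q − p.
As a 6×12 matrix over Z this has rank 5, with invariant factors (1,1,1,1,1).

∂_2: C_2 → C_1 sends each 2-simplex [p,q,r] to [q,r] − [p,r] + [p,q]. For instance
  ∂[v_2,v_3,v_5] = [v_3,v_5] − [v_2,v_5] + [v_2,v_3],
  ∂[v_0,v_2,v_4] = [v_2,v_4] − [v_0,v_4] + [v_0,v_2].
The 12×8 boundary matrix has rank 7 and Smith normal form diag(1,1,1,1,1,1,1).

Computing H_k = (kernel of ∂_k) / (image of ∂_{k+1}):

  H_0: rank C_0 − rank ∂_1 = 6 − 5 = 1, and the invariant factors of ∂_1 are all 1, so H_0 = Z.
  H_1: rank ker ∂_1 − rank ∂_2 = (12 − 5) − 7 = 0, and the invariant factors of ∂_2 are all 1, so H_1 = 0.
  H_2: rank ker ∂_2 − rank ∂_3 = (8 − 7) − 0 = 1, and there is no ∂_3, so H_2 = Z.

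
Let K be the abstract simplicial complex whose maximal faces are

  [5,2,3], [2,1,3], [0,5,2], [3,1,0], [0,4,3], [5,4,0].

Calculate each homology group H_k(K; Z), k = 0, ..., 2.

Order the vertices as 0 < 1 < 2 < 3 < 4 < 5. Listing each simplex with vertices in this order, K has dimension 2 with simplices:

  0-simplices (6): [0], [1], [2], [3], [4], [5]
  1-simplices (12): [0,1], [0,2], [0,3], [0,4], [0,5], [1,2], [1,3], [2,3], [2,5], [3,4], [3,5], [4,5]
  2-simplices (6): [0,1,3], [0,2,5], [0,3,4], [0,4,5], [1,2,3], [2,3,5]

Hence C_0 ≅ Z^6, C_1 ≅ Z^12, C_2 ≅ Z^6.

∂_1: C_1 → C_0 sends each edge [p,q] (with p < q) to q − p.
The 6×12 boundary matrix has rank 5 and Smith normal form diag(1,1,1,1,1).

∂_2: C_2 → C_1 maps a triangle to the signed sum of its edges. For instance
  ∂[0,2,5] = [2,5] − [0,5] + [0,2],
  ∂[0,3,4] = [3,4] − [0,4] + [0,3].
The resulting 12×6 matrix has rank 6, and its Smith normal form has invariant factors (1,1,1,1,1,1).

Reading off H_k = ker ∂_k / im ∂_{k+1}:

  H_0: rank C_0 − rank ∂_1 = 6 − 5 = 1, and the invariant factors of ∂_1 are all 1, so H_0 ≅ Z.
  H_1: rank ker ∂_1 − rank ∂_2 = (12 − 5) − 6 = 1, and the invariant factors of ∂_2 are all 1, so H_1 ≅ Z.
  H_2: rank ker ∂_2 − rank ∂_3 = (6 − 6) − 0 = 0, and there is no ∂_3, so H_2 ≅ 0.

H_0 = Z,  H_1 = Z,  H_2 = 0.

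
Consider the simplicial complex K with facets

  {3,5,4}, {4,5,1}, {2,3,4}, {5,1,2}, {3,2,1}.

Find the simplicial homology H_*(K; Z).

Order the vertices as 1 < 2 < 3 < 4 < 5. Listing each simplex with vertices in this order, K has dimension 2 with simplices:

  0-simplices (5): [1], [2], [3], [4], [5]
  1-simplices (10): [1,2], [1,3], [1,4], [1,5], [2,3], [2,4], [2,5], [3,4], [3,5], [4,5]
  2-simplices (5): [1,2,3], [1,2,5], [1,4,5], [2,3,4], [3,4,5]

so the chain groups are C_0 ≅ Z^5, C_1 ≅ Z^10, C_2 ≅ Z^5.

The boundary map ∂_1: C_1 → C_0 maps an edge to its endpoints' difference, ∂[p,q] = q − p.
The resulting 5×10 matrix has rank 4, and its Smith normal form has invariant factors (1,1,1,1).

The boundary map ∂_2: C_2 → C_1 sends each 2-simplex [p,q,r] to [q,r] − [p,r] + [p,q]. For instance
  ∂[2,3,4] = [3,4] − [2,4] + [2,3],
  ∂[3,4,5] = [4,5] − [3,5] + [3,4].
The 10×5 boundary matrix has rank 5 and Smith normal form diag(1,1,1,1,1).

Now H_k = ker ∂_k / im ∂_{k+1}, so:

  H_0: rank C_0 − rank ∂_1 = 5 − 4 = 1, and the invariant factors of ∂_1 are all 1, so H_0 = Z.
  H_1: rank ker ∂_1 − rank ∂_2 = (10 − 4) − 5 = 1, and the invariant factors of ∂_2 are all 1, so H_1 = Z.
  H_2: rank ker ∂_2 − rank ∂_3 = (5 − 5) − 0 = 0, and there is no ∂_3, so H_2 = 0.

H_0 = Z,  H_1 = Z,  H_2 = 0.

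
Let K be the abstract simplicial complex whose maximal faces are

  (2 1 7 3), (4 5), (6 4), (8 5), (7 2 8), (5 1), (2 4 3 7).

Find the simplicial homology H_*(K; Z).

We work with the vertex ordering 1 < 2 < 3 < 4 < 5 < 6 < 7 < 8. The simplices of K, each written with vertices in increasing order, are:

  0-simplices (8): [1], [2], [3], [4], [5], [6], [7], [8]
  1-simplices (15): [1,2], [1,3], [1,5], [1,7], [2,3], [2,4], [2,7], [2,8], [3,4], [3,7], [4,5], [4,6], [4,7], [5,8], [7,8]
  2-simplices (8): [1,2,3], [1,2,7], [1,3,7], [2,3,4], [2,3,7], [2,4,7], [2,7,8], [3,4,7]
  3-simplices (2): [1,2,3,7], [2,3,4,7]

Hence C_0 ≅ Z^8, C_1 ≅ Z^15, C_2 ≅ Z^8, C_3 ≅ Z^2.

The boundary map ∂_1: C_1 → C_0 is given by ∂[p,q] = [q] − [p]. For instance
  ∂[3,7] = [7] − [3].
The resulting 8×15 matrix has rank 7, and its Smith normal form has invariant factors (1,1,1,1,1,1,1).

The boundary map ∂_2: C_2 → C_1 maps a triangle to the signed sum of its edges. For instance
  ∂[1,2,7] = [2,7] − [1,7] + [1,2],
  ∂[2,3,4] = [3,4] − [2,4] + [2,3].
The resulting 15×8 matrix has rank 6, and its Smith normal form has invariant factors (1,1,1,1,1,1).

Boundary ∂_3: C_3 → C_2 sends each 3-simplex σ to the alternating sum Σ_i (−1)^i (σ with its i-th vertex removed). For instance
  ∂[1,2,3,7] = [2,3,7] − [1,3,7] + [1,2,7] − [1,2,3],
  ∂[2,3,4,7] = [3,4,7] − [2,4,7] + [2,3,7] − [2,3,4].
This gives a 8×2 integer matrix of rank 2; reducing to Smith normal form yields diagonal entries (1,1).

From H_k ≅ ker(∂_k) / im(∂_{k+1}) we obtain:

  H_0: rank C_0 − rank ∂_1 = 8 − 7 = 1, and the invariant factors of ∂_1 are all 1, so H_0 ≅ Z.
  H_1: rank ker ∂_1 − rank ∂_2 = (15 − 7) − 6 = 2, and the invariant factors of ∂_2 are all 1, so H_1 ≅ Z^2.
  H_2: rank ker ∂_2 − rank ∂_3 = (8 − 6) − 2 = 0, and the invariant factors of ∂_3 are all 1, so H_2 ≅ 0.
  H_3: rank ker ∂_3 − rank ∂_4 = (2 − 2) − 0 = 0, and there is no ∂_4, so H_3 ≅ 0.

H_0 = Z,  H_1 = Z^2,  H_2 = 0,  H_3 = 0.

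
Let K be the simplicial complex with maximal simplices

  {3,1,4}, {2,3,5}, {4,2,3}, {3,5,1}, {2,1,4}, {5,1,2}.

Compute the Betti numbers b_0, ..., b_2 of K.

b_0 = 1, b_1 = 0, b_2 = 1.

Fix the vertex order 1 < 2 < 3 < 4 < 5 and write every simplex with vertices in increasing order. Then dim K = 2 and the simplices of K are:

  0-simplices (5): [1], [2], [3], [4], [5]
  1-simplices (9): [1,2], [1,3], [1,4], [1,5], [2,3], [2,4], [2,5], [3,4], [3,5]
  2-simplices (6): [1,2,4], [1,2,5], [1,3,4], [1,3,5], [2,3,4], [2,3,5]

so the chain groups are C_0 ≅ Z^5, C_1 ≅ Z^9, C_2 ≅ Z^6.

Boundary ∂_1: C_1 → C_0 is given by ∂[p,q] = [q] − [p]. For instance
  ∂[1,2] = [2] − [1].
The 5×9 boundary matrix has rank 4 and Smith normal form diag(1,1,1,1).

The boundary map ∂_2: C_2 → C_1 maps a triangle to the signed sum of its edges. For instance
  ∂[1,2,5] = [2,5] − [1,5] + [1,2],
  ∂[1,2,4] = [2,4] − [1,4] + [1,2].
The resulting 9×6 matrix has rank 5, and its Smith normal form has invariant factors (1,1,1,1,1).

From H_k ≅ ker(∂_k) / im(∂_{k+1}) we obtain:

  H_0: rank C_0 − rank ∂_1 = 5 − 4 = 1, and the invariant factors of ∂_1 are all 1, so H_0 ≅ Z.
  H_1: rank ker ∂_1 − rank ∂_2 = (9 − 4) − 5 = 0, and the invariant factors of ∂_2 are all 1, so H_1 ≅ 0.
  H_2: rank ker ∂_2 − rank ∂_3 = (6 − 5) − 0 = 1, and there is no ∂_3, so H_2 ≅ Z.

As a check, the Euler characteristic is 5 − 9 + 6 = 2, which agrees with 1 − 0 + 1 = 2.

Hence the Betti numbers are b_0 = 1, b_1 = 0, b_2 = 1.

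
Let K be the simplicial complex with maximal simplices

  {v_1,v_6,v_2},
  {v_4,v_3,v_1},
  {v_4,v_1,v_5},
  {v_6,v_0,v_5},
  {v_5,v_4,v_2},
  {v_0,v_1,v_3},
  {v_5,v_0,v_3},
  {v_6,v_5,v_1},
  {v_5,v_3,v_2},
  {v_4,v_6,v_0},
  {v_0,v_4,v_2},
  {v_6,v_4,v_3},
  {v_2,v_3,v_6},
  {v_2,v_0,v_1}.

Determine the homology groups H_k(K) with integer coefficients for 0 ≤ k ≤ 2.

H_0 ≅ Z,  H_1 ≅ Z^2,  H_2 ≅ Z.

Take the total order v_0 < v_1 < v_2 < v_3 < v_4 < v_5 < v_6 on the vertex set. Then K (dimension 2) consists of the simplices:

  0-simplices (7): [v_0], [v_1], [v_2], [v_3], [v_4], [v_5], [v_6]
  1-simplices (21): (21 of them)
  2-simplices (14): (14 of them)

Hence C_0 ≅ Z^7, C_1 ≅ Z^21, C_2 ≅ Z^14.

Boundary ∂_1: C_1 → C_0 maps an edge to its endpoints' difference, ∂[p,q] = q − p.
The resulting 7×21 matrix has rank 6, and its Smith normal form has invariant factors (1,1,1,1,1,1).

∂_2: C_2 → C_1 sends each 2-simplex [p,q,r] to [q,r] − [p,r] + [p,q]. For instance
  ∂[v_0,v_1,v_2] = [v_1,v_2] − [v_0,v_2] + [v_0,v_1],
  ∂[v_1,v_3,v_4] = [v_3,v_4] − [v_1,v_4] + [v_1,v_3].
The resulting 21×14 matrix has rank 13, and its Smith normal form has invariant factors (1,1,1,1,1,1,1,1,1,1,1,1,1).

Reading off H_k = ker ∂_k / im ∂_{k+1}:

  H_0: rank C_0 − rank ∂_1 = 7 − 6 = 1, and the invariant factors of ∂_1 are all 1, so H_0 = Z.
  H_1: rank ker ∂_1 − rank ∂_2 = (21 − 6) − 13 = 2, and the invariant factors of ∂_2 are all 1, so H_1 = Z^2.
  H_2: rank ker ∂_2 − rank ∂_3 = (14 − 13) − 0 = 1, and there is no ∂_3, so H_2 = Z.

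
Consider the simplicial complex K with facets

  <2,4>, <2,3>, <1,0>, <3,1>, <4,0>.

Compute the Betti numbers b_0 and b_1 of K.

We work with the vertex ordering 0 < 1 < 2 < 3 < 4. The simplices of K, each written with vertices in increasing order, are:

  0-simplices (5): [0], [1], [2], [3], [4]
  1-simplices (5): [0,1], [0,4], [1,3], [2,3], [2,4]

Hence C_0 ≅ Z^5, C_1 ≅ Z^5.

The boundary map ∂_1: C_1 → C_0 is given by ∂[p,q] = [q] − [p].
As a 5×5 matrix over Z this has rank 4, with invariant factors (1,1,1,1).

Reading off H_k = ker ∂_k / im ∂_{k+1}:

  H_0: rank C_0 − rank ∂_1 = 5 − 4 = 1, and the invariant factors of ∂_1 are all 1, so H_0 = Z.
  H_1: rank ker ∂_1 − rank ∂_2 = (5 − 4) − 0 = 1, and there is no ∂_2, so H_1 = Z.

As a check, the Euler characteristic is 5 − 5 = 0, which agrees with 1 − 1 = 0.

Hence the Betti numbers are b_0 = 1, b_1 = 1.

b_0 = 1, b_1 = 1.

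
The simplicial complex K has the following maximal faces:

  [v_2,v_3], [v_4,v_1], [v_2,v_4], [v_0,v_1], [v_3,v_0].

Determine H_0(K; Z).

H_0 ≅ Z.

We work with the vertex ordering v_0 < v_1 < v_2 < v_3 < v_4. The simplices of K, each written with vertices in increasing order, are:

  0-simplices (5): [v_0], [v_1], [v_2], [v_3], [v_4]
  1-simplices (5): [v_0,v_1], [v_0,v_3], [v_1,v_4], [v_2,v_3], [v_2,v_4]

so the chain groups are C_0 ≅ Z^5, C_1 ≅ Z^5.

Boundary ∂_1: C_1 → C_0 sends each edge [p,q] (with p < q) to q − p.
The 5×5 boundary matrix has rank 4 and Smith normal form diag(1,1,1,1).

Reading off H_k = ker ∂_k / im ∂_{k+1}:

  H_0: rank C_0 − rank ∂_1 = 5 − 4 = 1, and the invariant factors of ∂_1 are all 1, so H_0 ≅ Z.

(K is a triangulation of the circle S^1.)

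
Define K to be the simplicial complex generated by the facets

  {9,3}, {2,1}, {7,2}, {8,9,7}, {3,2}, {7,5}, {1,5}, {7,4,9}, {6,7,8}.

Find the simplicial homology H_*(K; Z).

H_0 = Z,  H_1 = Z^2,  H_2 = 0.

K has 9 vertices, 13 edges, 3 triangles.
rank ∂_0 = 0, rank ∂_1 = 8 ⇒ b_0 = 9 − 0 − 8 = 1; all invariant factors of ∂_1 are 1 so no torsion. So H_0 ≅ Z.
rank ∂_1 = 8, rank ∂_2 = 3 ⇒ b_1 = 13 − 8 − 3 = 2; all invariant factors of ∂_2 are 1 so no torsion. So H_1 ≅ Z^2.
rank ∂_2 = 3, rank ∂_3 = 0 ⇒ b_2 = 3 − 3 − 0 = 0. So H_2 ≅ 0.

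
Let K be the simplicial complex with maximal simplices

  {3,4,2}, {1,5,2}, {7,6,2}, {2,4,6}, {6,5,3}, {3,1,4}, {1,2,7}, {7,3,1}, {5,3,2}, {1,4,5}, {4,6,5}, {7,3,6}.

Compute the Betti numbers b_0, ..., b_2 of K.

b_0 = 1, b_1 = 0, b_2 = 0.

Take the total order 1 < 2 < 3 < 4 < 5 < 6 < 7 on the vertex set. Then K (dimension 2) consists of the simplices:

  0-simplices (7): [1], [2], [3], [4], [5], [6], [7]
  1-simplices (18): [1,2], [1,3], [1,4], [1,5], [1,7], [2,3], [2,4], [2,5], [2,6], [2,7], [3,4], [3,5], [3,6], [3,7], [4,5], [4,6], [5,6], [6,7]
  2-simplices (12): [1,2,5], [1,2,7], [1,3,4], [1,3,7], [1,4,5], [2,3,4], [2,3,5], [2,4,6], [2,6,7], [3,5,6], [3,6,7], [4,5,6]

giving chain groups C_0 ≅ Z^7, C_1 ≅ Z^18, C_2 ≅ Z^12.

∂_1: C_1 → C_0 sends each edge [p,q] (with p < q) to q − p.
As a 7×18 matrix over Z this has rank 6, with invariant factors (1,1,1,1,1,1).

Boundary ∂_2: C_2 → C_1 sends each 2-simplex [p,q,r] to [q,r] − [p,r] + [p,q]. For instance
  ∂[1,3,7] = [3,7] − [1,7] + [1,3],
  ∂[2,4,6] = [4,6] − [2,6] + [2,4].
As a 18×12 matrix over Z this has rank 12, with invariant factors (1,1,1,1,1,1,1,1,1,1,1,2).

From H_k ≅ ker(∂_k) / im(∂_{k+1}) we obtain:

  H_0: rank C_0 − rank ∂_1 = 7 − 6 = 1, and the invariant factors of ∂_1 are all 1, so H_0 ≅ Z.
  H_1: rank ker ∂_1 − rank ∂_2 = (18 − 6) − 12 = 0, and ∂_2 has invariant factor 2 > 1, so H_1 ≅ Z/2Z.
  H_2: rank ker ∂_2 − rank ∂_3 = (12 − 12) − 0 = 0, and there is no ∂_3, so H_2 ≅ 0.

Hence the Betti numbers are b_0 = 1, b_1 = 0, b_2 = 0.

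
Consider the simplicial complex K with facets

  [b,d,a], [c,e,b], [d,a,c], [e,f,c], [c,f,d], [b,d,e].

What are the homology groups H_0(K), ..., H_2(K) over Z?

H_0 ≅ Z,  H_1 ≅ Z,  H_2 = 0.

Fix the vertex order a < b < c < d < e < f and write every simplex with vertices in increasing order. Then dim K = 2 and the simplices of K are:

  0-simplices (6): a, b, c, d, e, f
  1-simplices (12): ab, ac, ad, bc, bd, be, cd, ce, cf, de, df, ef
  2-simplices (6): abd, acd, bce, bde, cdf, cef

so the chain groups are C_0 ≅ Z^6, C_1 ≅ Z^12, C_2 ≅ Z^6.

The boundary map ∂_1: C_1 → C_0 sends each edge [p,q] (with p < q) to q − p. For instance
  ∂cd = d − c.
The resulting 6×12 matrix has rank 5, and its Smith normal form has invariant factors (1,1,1,1,1).

The boundary map ∂_2: C_2 → C_1 maps a triangle to the signed sum of its edges. For instance
  ∂bce = ce − be + bc,
  ∂cdf = df − cf + cd.
This gives a 12×6 integer matrix of rank 6; reducing to Smith normal form yields diagonal entries (1,1,1,1,1,1).

Now H_k = ker ∂_k / im ∂_{k+1}, so:

  H_0: rank C_0 − rank ∂_1 = 6 − 5 = 1, and the invariant factors of ∂_1 are all 1, so H_0 = Z.
  H_1: rank ker ∂_1 − rank ∂_2 = (12 − 5) − 6 = 1, and the invariant factors of ∂_2 are all 1, so H_1 = Z.
  H_2: rank ker ∂_2 − rank ∂_3 = (6 − 6) − 0 = 0, and there is no ∂_3, so H_2 = 0.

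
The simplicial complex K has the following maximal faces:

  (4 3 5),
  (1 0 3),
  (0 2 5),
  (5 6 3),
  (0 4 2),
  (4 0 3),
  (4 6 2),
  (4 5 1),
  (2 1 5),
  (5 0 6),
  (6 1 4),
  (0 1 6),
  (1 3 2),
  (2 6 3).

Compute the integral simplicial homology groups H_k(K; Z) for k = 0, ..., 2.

Fix the vertex order 0 < 1 < 2 < 3 < 4 < 5 < 6 and write every simplex with vertices in increasing order. Then dim K = 2 and the simplices of K are:

  0-simplices (7): [0], [1], [2], [3], [4], [5], [6]
  1-simplices (21): [0,1], [0,2], [0,3], [0,4], [0,5], [0,6], [1,2], [1,3], [1,4], [1,5], [1,6], [2,3], [2,4], [2,5], [2,6], [3,4], [3,5], [3,6], [4,5], [4,6], [5,6]
  2-simplices (14): [0,1,3], [0,1,6], [0,2,4], [0,2,5], [0,3,4], [0,5,6], [1,2,3], [1,2,5], [1,4,5], [1,4,6], [2,3,6], [2,4,6], [3,4,5], [3,5,6]

giving chain groups C_0 ≅ Z^7, C_1 ≅ Z^21, C_2 ≅ Z^14.

Boundary ∂_1: C_1 → C_0 maps an edge to its endpoints' difference, ∂[p,q] = q − p. For instance
  ∂[2,3] = [3] − [2].
The resulting 7×21 matrix has rank 6, and its Smith normal form has invariant factors (1,1,1,1,1,1).

∂_2: C_2 → C_1 sends each 2-simplex [p,q,r] to [q,r] − [p,r] + [p,q]. For instance
  ∂[1,2,5] = [2,5] − [1,5] + [1,2],
  ∂[0,1,6] = [1,6] − [0,6] + [0,1].
The 21×14 boundary matrix has rank 13 and Smith normal form diag(1,1,1,1,1,1,1,1,1,1,1,1,1).

From H_k ≅ ker(∂_k) / im(∂_{k+1}) we obtain:

  H_0: rank C_0 − rank ∂_1 = 7 − 6 = 1, and the invariant factors of ∂_1 are all 1, so H_0 ≅ Z.
  H_1: rank ker ∂_1 − rank ∂_2 = (21 − 6) − 13 = 2, and the invariant factors of ∂_2 are all 1, so H_1 ≅ Z^2.
  H_2: rank ker ∂_2 − rank ∂_3 = (14 − 13) − 0 = 1, and there is no ∂_3, so H_2 ≅ Z.

(K is a triangulation of the torus T^2.)

H_0 ≅ Z,  H_1 ≅ Z^2,  H_2 ≅ Z.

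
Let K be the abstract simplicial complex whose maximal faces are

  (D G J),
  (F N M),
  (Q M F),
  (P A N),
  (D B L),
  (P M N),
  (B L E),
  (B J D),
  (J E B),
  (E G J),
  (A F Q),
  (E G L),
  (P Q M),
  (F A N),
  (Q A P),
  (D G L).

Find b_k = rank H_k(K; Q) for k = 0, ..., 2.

b_0 = 2, b_1 = 0, b_2 = 2.

Fix the vertex order A < B < D < E < F < G < J < L < M < N < P < Q and write every simplex with vertices in increasing order. Then dim K = 2 and the simplices of K are:

  0-simplices (12): A, B, D, E, F, G, J, L, M, N, P, Q
  1-simplices (24): AF, AN, AP, AQ, BD, BE, BJ, BL, DG, DJ, DL, EG, EJ, EL, FM, FN, FQ, GJ, GL, MN, MP, MQ, NP, PQ
  2-simplices (16): AFN, AFQ, ANP, APQ, BDJ, BDL, BEJ, BEL, DGJ, DGL, EGJ, EGL, FMN, FMQ, MNP, MPQ

giving chain groups C_0 ≅ Z^12, C_1 ≅ Z^24, C_2 ≅ Z^16.

Boundary ∂_1: C_1 → C_0 sends each edge [p,q] (with p < q) to q − p. For instance
  ∂DL = L − D.
The 12×24 boundary matrix has rank 10 and Smith normal form diag(1,1,1,1,1,1,1,1,1,1).

∂_2: C_2 → C_1 sends each 2-simplex [p,q,r] to [q,r] − [p,r] + [p,q]. For instance
  ∂AFQ = FQ − AQ + AF,
  ∂APQ = PQ − AQ + AP.
As a 24×16 matrix over Z this has rank 14, with invariant factors (1,1,1,1,1,1,1,1,1,1,1,1,1,1).

From H_k ≅ ker(∂_k) / im(∂_{k+1}) we obtain:

  H_0: rank C_0 − rank ∂_1 = 12 − 10 = 2, and the invariant factors of ∂_1 are all 1, so H_0 = Z^2.
  H_1: rank ker ∂_1 − rank ∂_2 = (24 − 10) − 14 = 0, and the invariant factors of ∂_2 are all 1, so H_1 = 0.
  H_2: rank ker ∂_2 − rank ∂_3 = (16 − 14) − 0 = 2, and there is no ∂_3, so H_2 = Z^2.

Hence the Betti numbers are b_0 = 2, b_1 = 0, b_2 = 2.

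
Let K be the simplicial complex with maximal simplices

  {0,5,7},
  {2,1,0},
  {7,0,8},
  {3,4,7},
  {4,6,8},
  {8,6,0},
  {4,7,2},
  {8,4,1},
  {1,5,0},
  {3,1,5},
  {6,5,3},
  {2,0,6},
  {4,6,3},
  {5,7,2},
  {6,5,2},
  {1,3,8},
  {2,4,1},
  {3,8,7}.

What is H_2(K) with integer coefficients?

H_2 = 0.

Fix the vertex order 0 < 1 < 2 < 3 < 4 < 5 < 6 < 7 < 8 and write every simplex with vertices in increasing order. Then dim K = 2 and the simplices of K are:

  0-simplices (9): [0], [1], [2], [3], [4], [5], [6], [7], [8]
  1-simplices (27): (27 of them)
  2-simplices (18): [0,1,2], [0,1,5], [0,2,6], [0,5,7], [0,6,8], [0,7,8], [1,2,4], [1,3,5], [1,3,8], [1,4,8], [2,4,7], [2,5,6], [2,5,7], [3,4,6], [3,4,7], [3,5,6], [3,7,8], [4,6,8]

Hence C_0 ≅ Z^9, C_1 ≅ Z^27, C_2 ≅ Z^18.

∂_1: C_1 → C_0 maps an edge to its endpoints' difference, ∂[p,q] = q − p. For instance
  ∂[3,7] = [7] − [3].
The resulting 9×27 matrix has rank 8, and its Smith normal form has invariant factors (1,1,1,1,1,1,1,1).

The boundary map ∂_2: C_2 → C_1 maps a triangle to the signed sum of its edges. For instance
  ∂[4,6,8] = [6,8] − [4,8] + [4,6],
  ∂[0,1,2] = [1,2] − [0,2] + [0,1].
The resulting 27×18 matrix has rank 18, and its Smith normal form has invariant factors (1,1,1,1,1,1,1,1,1,1,1,1,1,1,1,1,1,2).

Computing H_k = (kernel of ∂_k) / (image of ∂_{k+1}):

  H_2: rank ker ∂_2 − rank ∂_3 = (18 − 18) − 0 = 0, and there is no ∂_3, so H_2 ≅ 0.

(K is a triangulation of the Klein bottle.)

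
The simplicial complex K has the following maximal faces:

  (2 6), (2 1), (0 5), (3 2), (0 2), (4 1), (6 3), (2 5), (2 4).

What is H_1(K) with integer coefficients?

Take the total order 0 < 1 < 2 < 3 < 4 < 5 < 6 on the vertex set. Then K (dimension 1) consists of the simplices:

  0-simplices (7): [0], [1], [2], [3], [4], [5], [6]
  1-simplices (9): [0,2], [0,5], [1,2], [1,4], [2,3], [2,4], [2,5], [2,6], [3,6]

so the chain groups are C_0 ≅ Z^7, C_1 ≅ Z^9.

The boundary map ∂_1: C_1 → C_0 is given by ∂[p,q] = [q] − [p]. For instance
  ∂[0,5] = [5] − [0].
As a 7×9 matrix over Z this has rank 6, with invariant factors (1,1,1,1,1,1).

Computing H_k = (kernel of ∂_k) / (image of ∂_{k+1}):

  H_1: rank ker ∂_1 − rank ∂_2 = (9 − 6) − 0 = 3, and there is no ∂_2, so H_1 ≅ Z^3.

H_1 = Z^3.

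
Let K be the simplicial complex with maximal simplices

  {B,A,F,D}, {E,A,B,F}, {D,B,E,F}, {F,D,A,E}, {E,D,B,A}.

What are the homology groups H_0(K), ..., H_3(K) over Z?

Take the total order A < B < D < E < F on the vertex set. Then K (dimension 3) consists of the simplices:

  0-simplices (5): A, B, D, E, F
  1-simplices (10): AB, AD, AE, AF, BD, BE, BF, DE, DF, EF
  2-simplices (10): ABD, ABE, ABF, ADE, ADF, AEF, BDE, BDF, BEF, DEF
  3-simplices (5): ABDE, ABDF, ABEF, ADEF, BDEF

so the chain groups are C_0 ≅ Z^5, C_1 ≅ Z^10, C_2 ≅ Z^10, C_3 ≅ Z^5.

Boundary ∂_1: C_1 → C_0 is given by ∂[p,q] = [q] − [p]. For instance
  ∂BD = D − B.
As a 5×10 matrix over Z this has rank 4, with invariant factors (1,1,1,1).

Boundary ∂_2: C_2 → C_1 acts by ∂[p,q,r] = [q,r] − [p,r] + [p,q]. For instance
  ∂BDF = DF − BF + BD,
  ∂ABD = BD − AD + AB.
The resulting 10×10 matrix has rank 6, and its Smith normal form has invariant factors (1,1,1,1,1,1).

The boundary map ∂_3: C_3 → C_2 sends each 3-simplex σ to the alternating sum Σ_i (−1)^i (σ with its i-th vertex removed). For instance
  ∂ABEF = BEF − AEF + ABF − ABE,
  ∂ABDF = BDF − ADF + ABF − ABD.
This gives a 10×5 integer matrix of rank 4; reducing to Smith normal form yields diagonal entries (1,1,1,1).

Reading off H_k = ker ∂_k / im ∂_{k+1}:

  H_0: rank C_0 − rank ∂_1 = 5 − 4 = 1, and the invariant factors of ∂_1 are all 1, so H_0 ≅ Z.
  H_1: rank ker ∂_1 − rank ∂_2 = (10 − 4) − 6 = 0, and the invariant factors of ∂_2 are all 1, so H_1 ≅ 0.
  H_2: rank ker ∂_2 − rank ∂_3 = (10 − 6) − 4 = 0, and the invariant factors of ∂_3 are all 1, so H_2 ≅ 0.
  H_3: rank ker ∂_3 − rank ∂_4 = (5 − 4) − 0 = 1, and there is no ∂_4, so H_3 ≅ Z.

H_0 ≅ Z,  H_1 = 0,  H_2 = 0,  H_3 ≅ Z.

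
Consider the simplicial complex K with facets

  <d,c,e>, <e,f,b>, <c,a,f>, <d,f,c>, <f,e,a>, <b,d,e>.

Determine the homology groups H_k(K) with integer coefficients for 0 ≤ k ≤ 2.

Order the vertices as a < b < c < d < e < f. Listing each simplex with vertices in this order, K has dimension 2 with simplices:

  0-simplices (6): a, b, c, d, e, f
  1-simplices (12): ac, ae, af, bd, be, bf, cd, ce, cf, de, df, ef
  2-simplices (6): acf, aef, bde, bef, cde, cdf

so the chain groups are C_0 ≅ Z^6, C_1 ≅ Z^12, C_2 ≅ Z^6.

The boundary map ∂_1: C_1 → C_0 maps an edge to its endpoints' difference, ∂[p,q] = q − p. For instance
  ∂df = f − d.
The resulting 6×12 matrix has rank 5, and its Smith normal form has invariant factors (1,1,1,1,1).

∂_2: C_2 → C_1 sends each 2-simplex [p,q,r] to [q,r] − [p,r] + [p,q]. For instance
  ∂acf = cf − af + ac,
  ∂bde = de − be + bd.
The resulting 12×6 matrix has rank 6, and its Smith normal form has invariant factors (1,1,1,1,1,1).

From H_k ≅ ker(∂_k) / im(∂_{k+1}) we obtain:

  H_0: rank C_0 − rank ∂_1 = 6 − 5 = 1, and the invariant factors of ∂_1 are all 1, so H_0 = Z.
  H_1: rank ker ∂_1 − rank ∂_2 = (12 − 5) − 6 = 1, and the invariant factors of ∂_2 are all 1, so H_1 = Z.
  H_2: rank ker ∂_2 − rank ∂_3 = (6 − 6) − 0 = 0, and there is no ∂_3, so H_2 = 0.

H_0 = Z,  H_1 = Z,  H_2 = 0.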